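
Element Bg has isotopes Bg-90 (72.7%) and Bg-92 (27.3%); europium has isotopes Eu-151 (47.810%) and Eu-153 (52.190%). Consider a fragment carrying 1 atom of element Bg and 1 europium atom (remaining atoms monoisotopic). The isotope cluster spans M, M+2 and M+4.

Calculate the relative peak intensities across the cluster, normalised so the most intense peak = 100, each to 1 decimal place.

Element Bg pattern (n=1): 0.7270 : 0.2730
Europium pattern (n=1): 0.4781 : 0.5219
Convolve the two distributions (both contribute in 2-u steps):
  M: 0.7270×0.4781 = 0.347579
  M+2: 0.7270×0.5219 + 0.2730×0.4781 = 0.509943
  M+4: 0.2730×0.5219 = 0.142479
Scale to base peak (0.509943) = 100: 68.2 : 100.0 : 27.9

68.2 : 100.0 : 27.9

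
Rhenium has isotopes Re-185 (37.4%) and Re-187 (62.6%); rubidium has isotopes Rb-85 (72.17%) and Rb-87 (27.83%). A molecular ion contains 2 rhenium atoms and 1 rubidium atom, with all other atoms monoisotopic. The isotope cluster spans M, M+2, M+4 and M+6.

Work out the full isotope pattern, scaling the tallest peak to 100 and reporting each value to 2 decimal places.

24.44 : 91.22 : 100.00 : 26.40

Rhenium pattern (n=2): 0.139876 : 0.468248 : 0.391876
Rubidium pattern (n=1): 0.7217 : 0.2783
Convolve the two distributions (both contribute in 2-u steps):
  M: 0.139876×0.7217 = 0.100949
  M+2: 0.139876×0.2783 + 0.468248×0.7217 = 0.376862
  M+4: 0.468248×0.2783 + 0.391876×0.7217 = 0.413130
  M+6: 0.391876×0.2783 = 0.109059
Scale to base peak (0.413130) = 100: 24.44 : 91.22 : 100.00 : 26.40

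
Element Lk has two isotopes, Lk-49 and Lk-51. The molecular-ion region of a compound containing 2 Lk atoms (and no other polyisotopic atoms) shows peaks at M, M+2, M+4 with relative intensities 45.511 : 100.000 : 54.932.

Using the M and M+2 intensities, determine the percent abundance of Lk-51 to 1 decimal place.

52.3%

If p is the fraction of Lk that is Lk-49, then I(M+2)/I(M) = [C(2,1)·p^1·(1−p)] / p^2 = 2·(1−p)/p = 100.000/45.511 = 2.1973
(1−p)/p = 2.1973/2 = 1.0986  ⇒  p = 1/(1 + 1.0986) = 0.4765
Lk-49: 47.7%, Lk-51: 52.3%.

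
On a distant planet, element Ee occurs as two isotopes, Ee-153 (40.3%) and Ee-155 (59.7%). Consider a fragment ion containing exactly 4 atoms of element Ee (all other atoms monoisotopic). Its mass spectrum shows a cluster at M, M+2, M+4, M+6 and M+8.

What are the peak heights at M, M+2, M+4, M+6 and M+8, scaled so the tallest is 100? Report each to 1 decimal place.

The 4 Ee atoms are independent, so intensities follow the terms of (0.403 + 0.597)^4.
P(M) = 0.403^4 = 0.026377
P(M+2) = 4 × 0.403^3 × 0.597^1 = 0.156297
P(M+4) = 6 × 0.403^2 × 0.597^2 = 0.347304
P(M+6) = 4 × 0.403^1 × 0.597^3 = 0.342995
P(M+8) = 0.597^4 = 0.127027
The M+4 peak is largest (0.347304); scaling to 100 gives 7.6 : 45.0 : 100.0 : 98.8 : 36.6.

7.6 : 45.0 : 100.0 : 98.8 : 36.6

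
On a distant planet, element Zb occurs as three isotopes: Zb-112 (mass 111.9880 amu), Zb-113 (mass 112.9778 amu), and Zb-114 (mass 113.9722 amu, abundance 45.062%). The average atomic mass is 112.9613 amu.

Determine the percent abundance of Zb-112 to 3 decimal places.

The remaining 54.938% is split between Zb-112 (fraction x) and Zb-113 (fraction 0.54938 − x).
Substituting: 111.9880x + 112.9778(0.54938 − x) = 61.603147236
(111.9880 − 112.9778)x = -0.464596528  ⇒  x = 0.46938, y = 0.08000
Zb-112: 46.938%, Zb-113: 8.000%.

46.938%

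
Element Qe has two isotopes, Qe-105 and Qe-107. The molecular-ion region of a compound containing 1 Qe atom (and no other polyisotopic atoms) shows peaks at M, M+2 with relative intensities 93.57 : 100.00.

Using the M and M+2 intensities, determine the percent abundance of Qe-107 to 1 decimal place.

Let p = fractional abundance of Qe-105. I(M+2)/I(M) = [C(1,1)·p^0·(1−p)] / p^1 = 1·(1−p)/p = 100.00/93.57 = 1.0687
(1−p)/p = 1.0687/1 = 1.0687  ⇒  p = 1/(1 + 1.0687) = 0.4834
Qe-105: 48.3%, Qe-107: 51.7%.

51.7%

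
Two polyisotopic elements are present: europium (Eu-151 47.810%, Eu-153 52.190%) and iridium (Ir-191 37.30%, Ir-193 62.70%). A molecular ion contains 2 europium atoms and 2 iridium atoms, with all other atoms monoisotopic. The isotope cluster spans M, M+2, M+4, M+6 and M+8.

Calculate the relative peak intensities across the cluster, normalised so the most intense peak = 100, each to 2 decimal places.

8.81 : 48.83 : 100.00 : 89.59 : 29.65

Europium pattern (n=2): 0.22857961 : 0.49904078 : 0.27237961
Iridium pattern (n=2): 0.139129 : 0.467742 : 0.393129
Convolve the two distributions (both contribute in 2-u steps):
  M: 0.22857961×0.139129 = 0.031802
  M+2: 0.22857961×0.467742 + 0.49904078×0.139129 = 0.176347
  M+4: 0.22857961×0.393129 + 0.49904078×0.467742 + 0.27237961×0.139129 = 0.361180
  M+6: 0.49904078×0.393129 + 0.27237961×0.467742 = 0.323591
  M+8: 0.27237961×0.393129 = 0.107080
Scale to base peak (0.361180) = 100: 8.81 : 48.83 : 100.00 : 89.59 : 29.65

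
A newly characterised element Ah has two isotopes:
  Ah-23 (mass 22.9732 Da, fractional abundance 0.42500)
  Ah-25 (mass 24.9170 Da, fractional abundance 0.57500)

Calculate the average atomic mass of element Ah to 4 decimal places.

24.0909 Da

Ar = Σ fᵢ·mᵢ = 0.42500 × 22.9732 + 0.57500 × 24.9170
= 9.76361 + 14.32728 = 24.09089 Da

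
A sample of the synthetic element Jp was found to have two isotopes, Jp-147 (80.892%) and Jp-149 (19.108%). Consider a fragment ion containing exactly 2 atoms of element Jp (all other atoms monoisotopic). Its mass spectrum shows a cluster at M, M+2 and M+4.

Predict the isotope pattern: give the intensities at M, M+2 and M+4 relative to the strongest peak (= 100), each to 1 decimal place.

100.0 : 47.2 : 5.6

The 2 Jp atoms are independent, so intensities follow the terms of (0.80892 + 0.19108)^2.
P(M) = 0.80892^2 = 0.654352
P(M+2) = 2 × 0.80892^1 × 0.19108^1 = 0.309137
P(M+4) = 0.19108^2 = 0.036512
The M peak is largest (0.654352); scaling to 100 gives 100.0 : 47.2 : 5.6.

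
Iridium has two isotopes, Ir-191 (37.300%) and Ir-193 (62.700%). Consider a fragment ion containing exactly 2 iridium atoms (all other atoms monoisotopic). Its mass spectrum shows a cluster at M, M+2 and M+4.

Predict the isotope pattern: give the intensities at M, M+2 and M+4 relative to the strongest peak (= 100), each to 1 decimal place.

The 2 Ir atoms are independent, so intensities follow the terms of (0.37300 + 0.62700)^2.
P(M) = 0.37300^2 = 0.139129
P(M+2) = 2 × 0.37300^1 × 0.62700^1 = 0.467742
P(M+4) = 0.62700^2 = 0.393129
The M+2 peak is largest (0.467742); scaling to 100 gives 29.7 : 100.0 : 84.0.

29.7 : 100.0 : 84.0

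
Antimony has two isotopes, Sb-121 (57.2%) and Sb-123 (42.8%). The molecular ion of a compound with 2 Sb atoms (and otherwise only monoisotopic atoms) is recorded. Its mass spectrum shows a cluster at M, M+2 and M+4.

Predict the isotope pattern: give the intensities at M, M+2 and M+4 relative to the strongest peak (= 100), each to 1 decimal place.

Each Sb atom is independently Sb-121 (p = 0.572) or Sb-123 (q = 0.428); the cluster is the binomial expansion (p + q)^2.
P(M) = 0.572^2 = 0.327184
P(M+2) = 2 × 0.572^1 × 0.428^1 = 0.489632
P(M+4) = 0.428^2 = 0.183184
The M+2 peak is largest (0.489632); scaling to 100 gives 66.8 : 100.0 : 37.4.

66.8 : 100.0 : 37.4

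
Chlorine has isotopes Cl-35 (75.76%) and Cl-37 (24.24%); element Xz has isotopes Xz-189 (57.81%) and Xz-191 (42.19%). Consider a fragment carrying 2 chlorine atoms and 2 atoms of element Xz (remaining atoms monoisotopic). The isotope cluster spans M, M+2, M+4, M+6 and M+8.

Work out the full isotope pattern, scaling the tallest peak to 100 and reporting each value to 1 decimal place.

Chlorine pattern (n=2): 0.57395776 : 0.36728448 : 0.05875776
Element Xz pattern (n=2): 0.33419961 : 0.48780078 : 0.17799961
Convolve the two distributions (both contribute in 2-u steps):
  M: 0.57395776×0.33419961 = 0.191816
  M+2: 0.57395776×0.48780078 + 0.36728448×0.33419961 = 0.402723
  M+4: 0.57395776×0.17799961 + 0.36728448×0.48780078 + 0.05875776×0.33419961 = 0.300963
  M+6: 0.36728448×0.17799961 + 0.05875776×0.48780078 = 0.094039
  M+8: 0.05875776×0.17799961 = 0.010459
Scale to base peak (0.402723) = 100: 47.6 : 100.0 : 74.7 : 23.4 : 2.6

47.6 : 100.0 : 74.7 : 23.4 : 2.6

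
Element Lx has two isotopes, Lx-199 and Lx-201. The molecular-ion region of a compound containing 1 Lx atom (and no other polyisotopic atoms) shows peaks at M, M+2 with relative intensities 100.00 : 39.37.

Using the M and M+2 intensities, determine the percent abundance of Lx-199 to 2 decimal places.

Let p = fractional abundance of Lx-199. I(M+2)/I(M) = [C(1,1)·p^0·(1−p)] / p^1 = 1·(1−p)/p = 39.37/100.00 = 0.3937
(1−p)/p = 0.3937/1 = 0.3937  ⇒  p = 1/(1 + 0.3937) = 0.7175
Lx-199: 71.75%, Lx-201: 28.25%.

71.75%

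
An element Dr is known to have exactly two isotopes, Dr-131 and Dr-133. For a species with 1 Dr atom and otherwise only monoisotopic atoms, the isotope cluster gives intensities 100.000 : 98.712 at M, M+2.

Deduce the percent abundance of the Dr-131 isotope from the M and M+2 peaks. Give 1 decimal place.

If p is the fraction of Dr that is Dr-131, then I(M+2)/I(M) = [C(1,1)·p^0·(1−p)] / p^1 = 1·(1−p)/p = 98.712/100.000 = 0.9871
(1−p)/p = 0.9871/1 = 0.9871  ⇒  p = 1/(1 + 0.9871) = 0.5032
Dr-131: 50.3%, Dr-133: 49.7%.

50.3%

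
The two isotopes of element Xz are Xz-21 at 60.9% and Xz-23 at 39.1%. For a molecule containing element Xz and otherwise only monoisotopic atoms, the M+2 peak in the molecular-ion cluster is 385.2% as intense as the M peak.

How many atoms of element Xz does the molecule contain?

For n independent Xz atoms, I(M+2)/I(M) = n · (abundance Xz-23) / (abundance Xz-21) = n · 0.391/0.609.
n = 3.852 × 0.609/0.391 = 6.00 ≈ 6

6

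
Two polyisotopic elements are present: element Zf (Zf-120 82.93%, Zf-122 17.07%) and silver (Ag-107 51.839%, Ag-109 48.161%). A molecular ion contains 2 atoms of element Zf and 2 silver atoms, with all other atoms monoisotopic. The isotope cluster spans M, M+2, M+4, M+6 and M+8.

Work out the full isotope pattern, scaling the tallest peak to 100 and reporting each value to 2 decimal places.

44.06 : 100.00 : 73.59 : 19.12 : 1.61

Element Zf pattern (n=2): 0.68773849 : 0.28312302 : 0.02913849
Silver pattern (n=2): 0.26872819 : 0.49932362 : 0.23194819
Convolve the two distributions (both contribute in 2-u steps):
  M: 0.68773849×0.26872819 = 0.184815
  M+2: 0.68773849×0.49932362 + 0.28312302×0.26872819 = 0.419487
  M+4: 0.68773849×0.23194819 + 0.28312302×0.49932362 + 0.02913849×0.26872819 = 0.308720
  M+6: 0.28312302×0.23194819 + 0.02913849×0.49932362 = 0.080219
  M+8: 0.02913849×0.23194819 = 0.006759
Scale to base peak (0.419487) = 100: 44.06 : 100.00 : 73.59 : 19.12 : 1.61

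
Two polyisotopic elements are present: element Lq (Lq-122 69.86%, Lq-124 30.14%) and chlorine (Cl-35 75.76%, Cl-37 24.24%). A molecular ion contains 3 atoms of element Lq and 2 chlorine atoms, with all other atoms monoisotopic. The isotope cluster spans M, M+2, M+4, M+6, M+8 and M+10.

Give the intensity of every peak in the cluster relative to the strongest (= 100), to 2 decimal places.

51.70 : 100.00 : 76.98 : 29.48 : 5.61 : 0.43

Element Lq pattern (n=3): 0.34094611 : 0.44128754 : 0.19038658 : 0.02737977
Chlorine pattern (n=2): 0.57395776 : 0.36728448 : 0.05875776
Convolve the two distributions (both contribute in 2-u steps):
  M: 0.34094611×0.57395776 = 0.195689
  M+2: 0.34094611×0.36728448 + 0.44128754×0.57395776 = 0.378505
  M+4: 0.34094611×0.05875776 + 0.44128754×0.36728448 + 0.19038658×0.57395776 = 0.291385
  M+6: 0.44128754×0.05875776 + 0.19038658×0.36728448 + 0.02737977×0.57395776 = 0.111570
  M+8: 0.19038658×0.05875776 + 0.02737977×0.36728448 = 0.021243
  M+10: 0.02737977×0.05875776 = 0.001609
Scale to base peak (0.378505) = 100: 51.70 : 100.00 : 76.98 : 29.48 : 5.61 : 0.43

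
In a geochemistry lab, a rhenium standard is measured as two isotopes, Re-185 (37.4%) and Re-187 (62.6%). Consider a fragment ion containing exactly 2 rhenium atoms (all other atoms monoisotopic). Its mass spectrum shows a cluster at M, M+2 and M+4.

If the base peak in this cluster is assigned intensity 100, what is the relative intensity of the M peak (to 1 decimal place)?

29.9

Binomial terms of (0.374 + 0.626)^2: M 0.1399, M+2 0.4682, M+4 0.3919 → M+2 is the base peak.
P(M+2) = C(2,1) × 0.374^1 × 0.626^1 = 2 × 0.3740 × 0.6260 = 0.468248 (base)
P(M) = C(2,0) × 0.374^2 × 0.626^0 = 1 × 0.139876 × 1.0000 = 0.139876
Relative intensity = 0.139876 / 0.468248 × 100 = 29.9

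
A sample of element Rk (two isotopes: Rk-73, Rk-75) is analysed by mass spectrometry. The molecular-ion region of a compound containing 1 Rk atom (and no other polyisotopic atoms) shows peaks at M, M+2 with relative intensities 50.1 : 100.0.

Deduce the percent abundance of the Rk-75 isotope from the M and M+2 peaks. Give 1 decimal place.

66.6%

Write p for the Rk-73 fraction. I(M+2)/I(M) = [C(1,1)·p^0·(1−p)] / p^1 = 1·(1−p)/p = 100.0/50.1 = 1.9960
(1−p)/p = 1.9960/1 = 1.9960  ⇒  p = 1/(1 + 1.9960) = 0.3338
Rk-73: 33.4%, Rk-75: 66.6%.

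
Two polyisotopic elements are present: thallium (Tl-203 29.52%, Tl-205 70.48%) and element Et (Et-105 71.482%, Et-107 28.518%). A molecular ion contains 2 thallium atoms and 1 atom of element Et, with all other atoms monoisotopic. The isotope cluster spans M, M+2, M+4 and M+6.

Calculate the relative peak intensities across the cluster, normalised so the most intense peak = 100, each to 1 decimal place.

13.1 : 68.0 : 100.0 : 29.9

Thallium pattern (n=2): 0.08714304 : 0.41611392 : 0.49674304
Element Et pattern (n=1): 0.71482 : 0.28518
Convolve the two distributions (both contribute in 2-u steps):
  M: 0.08714304×0.71482 = 0.062292
  M+2: 0.08714304×0.28518 + 0.41611392×0.71482 = 0.322298
  M+4: 0.41611392×0.28518 + 0.49674304×0.71482 = 0.473749
  M+6: 0.49674304×0.28518 = 0.141661
Scale to base peak (0.473749) = 100: 13.1 : 68.0 : 100.0 : 29.9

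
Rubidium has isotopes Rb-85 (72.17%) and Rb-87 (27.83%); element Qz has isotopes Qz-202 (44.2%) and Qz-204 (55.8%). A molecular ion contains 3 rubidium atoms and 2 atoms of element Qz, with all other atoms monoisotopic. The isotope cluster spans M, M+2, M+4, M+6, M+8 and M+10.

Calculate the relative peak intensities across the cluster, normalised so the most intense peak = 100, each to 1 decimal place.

Rubidium pattern (n=3): 0.37589809 : 0.43485841 : 0.16768892 : 0.02155458
Element Qz pattern (n=2): 0.195364 : 0.493272 : 0.311364
Convolve the two distributions (both contribute in 2-u steps):
  M: 0.37589809×0.195364 = 0.073437
  M+2: 0.37589809×0.493272 + 0.43485841×0.195364 = 0.270376
  M+4: 0.37589809×0.311364 + 0.43485841×0.493272 + 0.16768892×0.195364 = 0.364305
  M+6: 0.43485841×0.311364 + 0.16768892×0.493272 + 0.02155458×0.195364 = 0.222326
  M+8: 0.16768892×0.311364 + 0.02155458×0.493272 = 0.062845
  M+10: 0.02155458×0.311364 = 0.006711
Scale to base peak (0.364305) = 100: 20.2 : 74.2 : 100.0 : 61.0 : 17.3 : 1.8

20.2 : 74.2 : 100.0 : 61.0 : 17.3 : 1.8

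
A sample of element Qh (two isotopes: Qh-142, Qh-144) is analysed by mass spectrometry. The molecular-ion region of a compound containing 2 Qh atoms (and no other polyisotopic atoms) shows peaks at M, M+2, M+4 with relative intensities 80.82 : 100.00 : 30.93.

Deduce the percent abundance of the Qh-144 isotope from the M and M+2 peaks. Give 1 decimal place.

38.2%

If p is the fraction of Qh that is Qh-142, then I(M+2)/I(M) = [C(2,1)·p^1·(1−p)] / p^2 = 2·(1−p)/p = 100.00/80.82 = 1.2373
(1−p)/p = 1.2373/2 = 0.6187  ⇒  p = 1/(1 + 0.6187) = 0.6178
Qh-142: 61.8%, Qh-144: 38.2%.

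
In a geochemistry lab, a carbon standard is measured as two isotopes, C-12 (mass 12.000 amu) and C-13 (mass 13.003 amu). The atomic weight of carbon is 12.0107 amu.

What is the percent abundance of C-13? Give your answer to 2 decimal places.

Let x be the fractional abundance of C-12; then C-13 has abundance 1 − x.
12.000·x + 13.003·(1 − x) = 12.0107
(12.000 − 13.003)·x = 12.0107 − 13.003
x = -0.9923 / -1.003 = 0.98933 → 98.93% C-12, 1.07% C-13.

1.07%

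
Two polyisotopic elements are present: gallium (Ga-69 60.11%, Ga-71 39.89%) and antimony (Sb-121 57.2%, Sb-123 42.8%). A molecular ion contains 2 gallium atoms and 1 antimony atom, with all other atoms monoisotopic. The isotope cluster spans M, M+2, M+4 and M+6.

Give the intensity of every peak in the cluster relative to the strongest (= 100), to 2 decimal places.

Gallium pattern (n=2): 0.36132121 : 0.47955758 : 0.15912121
Antimony pattern (n=1): 0.5720 : 0.4280
Convolve the two distributions (both contribute in 2-u steps):
  M: 0.36132121×0.5720 = 0.206676
  M+2: 0.36132121×0.4280 + 0.47955758×0.5720 = 0.428952
  M+4: 0.47955758×0.4280 + 0.15912121×0.5720 = 0.296268
  M+6: 0.15912121×0.4280 = 0.068104
Scale to base peak (0.428952) = 100: 48.18 : 100.00 : 69.07 : 15.88

48.18 : 100.00 : 69.07 : 15.88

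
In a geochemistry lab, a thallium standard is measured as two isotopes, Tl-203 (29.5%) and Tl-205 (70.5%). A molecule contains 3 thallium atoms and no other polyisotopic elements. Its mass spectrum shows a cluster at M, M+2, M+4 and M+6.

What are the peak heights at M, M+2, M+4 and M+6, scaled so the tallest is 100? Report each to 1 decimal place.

The 3 Tl atoms are independent, so intensities follow the terms of (0.295 + 0.705)^3.
P(M) = 0.295^3 = 0.025672
P(M+2) = 3 × 0.295^2 × 0.705^1 = 0.184058
P(M+4) = 3 × 0.295^1 × 0.705^2 = 0.439867
P(M+6) = 0.705^3 = 0.350403
The M+4 peak is largest (0.439867); scaling to 100 gives 5.8 : 41.8 : 100.0 : 79.7.

5.8 : 41.8 : 100.0 : 79.7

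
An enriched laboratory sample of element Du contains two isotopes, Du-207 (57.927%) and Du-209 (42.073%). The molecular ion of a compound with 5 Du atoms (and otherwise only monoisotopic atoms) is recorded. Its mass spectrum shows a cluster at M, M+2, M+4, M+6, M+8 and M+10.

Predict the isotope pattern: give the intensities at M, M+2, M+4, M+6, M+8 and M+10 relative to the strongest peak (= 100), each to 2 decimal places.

18.96 : 68.84 : 100.00 : 72.63 : 26.38 : 3.83

Each Du atom is independently Du-207 (p = 0.57927) or Du-209 (q = 0.42073); the cluster is the binomial expansion (p + q)^5.
P(M) = 0.57927^5 = 0.065224
P(M+2) = 5 × 0.57927^4 × 0.42073^1 = 0.236863
P(M+4) = 10 × 0.57927^3 × 0.42073^2 = 0.344073
P(M+6) = 10 × 0.57927^2 × 0.42073^3 = 0.249904
P(M+8) = 5 × 0.57927^1 × 0.42073^4 = 0.090754
P(M+10) = 0.42073^5 = 0.013183
The M+4 peak is largest (0.344073); scaling to 100 gives 18.96 : 68.84 : 100.00 : 72.63 : 26.38 : 3.83.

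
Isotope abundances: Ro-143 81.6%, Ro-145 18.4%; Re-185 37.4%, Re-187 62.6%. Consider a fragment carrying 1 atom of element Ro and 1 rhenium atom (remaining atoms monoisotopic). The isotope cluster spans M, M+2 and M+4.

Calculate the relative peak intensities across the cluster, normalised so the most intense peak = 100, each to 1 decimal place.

Element Ro pattern (n=1): 0.8160 : 0.1840
Rhenium pattern (n=1): 0.3740 : 0.6260
Convolve the two distributions (both contribute in 2-u steps):
  M: 0.8160×0.3740 = 0.305184
  M+2: 0.8160×0.6260 + 0.1840×0.3740 = 0.579632
  M+4: 0.1840×0.6260 = 0.115184
Scale to base peak (0.579632) = 100: 52.7 : 100.0 : 19.9

52.7 : 100.0 : 19.9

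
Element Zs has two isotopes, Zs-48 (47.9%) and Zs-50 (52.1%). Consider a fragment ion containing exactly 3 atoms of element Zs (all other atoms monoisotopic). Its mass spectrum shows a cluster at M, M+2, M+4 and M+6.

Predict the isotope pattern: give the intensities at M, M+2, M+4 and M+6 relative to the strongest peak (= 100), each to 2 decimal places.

Each Zs atom is independently Zs-48 (p = 0.479) or Zs-50 (q = 0.521); the cluster is the binomial expansion (p + q)^3.
P(M) = 0.479^3 = 0.109902
P(M+2) = 3 × 0.479^2 × 0.521^1 = 0.358616
P(M+4) = 3 × 0.479^1 × 0.521^2 = 0.390061
P(M+6) = 0.521^3 = 0.141421
The M+4 peak is largest (0.390061); scaling to 100 gives 28.18 : 91.94 : 100.00 : 36.26.

28.18 : 91.94 : 100.00 : 36.26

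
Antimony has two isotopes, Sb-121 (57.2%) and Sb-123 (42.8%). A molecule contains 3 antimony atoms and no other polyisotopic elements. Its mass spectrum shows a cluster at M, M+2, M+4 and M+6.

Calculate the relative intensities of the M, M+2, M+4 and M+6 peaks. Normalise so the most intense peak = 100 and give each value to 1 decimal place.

Expanding (0.572 + 0.428)^3:
P(M) = 0.572^3 = 0.187149
P(M+2) = 3 × 0.572^2 × 0.428^1 = 0.420104
P(M+4) = 3 × 0.572^1 × 0.428^2 = 0.314344
P(M+6) = 0.428^3 = 0.078403
The M+2 peak is largest (0.420104); scaling to 100 gives 44.5 : 100.0 : 74.8 : 18.7.

44.5 : 100.0 : 74.8 : 18.7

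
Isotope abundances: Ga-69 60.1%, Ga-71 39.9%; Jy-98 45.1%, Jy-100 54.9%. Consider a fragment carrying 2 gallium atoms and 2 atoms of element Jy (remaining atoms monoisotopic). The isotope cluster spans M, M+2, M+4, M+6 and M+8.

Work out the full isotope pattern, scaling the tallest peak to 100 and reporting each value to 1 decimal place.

Gallium pattern (n=2): 0.361201 : 0.479598 : 0.159201
Element Jy pattern (n=2): 0.203401 : 0.495198 : 0.301401
Convolve the two distributions (both contribute in 2-u steps):
  M: 0.361201×0.203401 = 0.073469
  M+2: 0.361201×0.495198 + 0.479598×0.203401 = 0.276417
  M+4: 0.361201×0.301401 + 0.479598×0.495198 + 0.159201×0.203401 = 0.378744
  M+6: 0.479598×0.301401 + 0.159201×0.495198 = 0.223387
  M+8: 0.159201×0.301401 = 0.047983
Scale to base peak (0.378744) = 100: 19.4 : 73.0 : 100.0 : 59.0 : 12.7

19.4 : 73.0 : 100.0 : 59.0 : 12.7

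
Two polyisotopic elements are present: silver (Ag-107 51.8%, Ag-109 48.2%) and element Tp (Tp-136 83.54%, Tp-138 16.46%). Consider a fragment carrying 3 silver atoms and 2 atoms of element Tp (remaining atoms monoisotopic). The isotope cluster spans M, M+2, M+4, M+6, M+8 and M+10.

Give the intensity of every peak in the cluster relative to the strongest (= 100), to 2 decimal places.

26.76 : 85.26 : 100.00 : 51.86 : 11.20 : 0.84

Silver pattern (n=3): 0.13899183 : 0.3879965 : 0.3610315 : 0.11198017
Element Tp pattern (n=2): 0.69789316 : 0.27501368 : 0.02709316
Convolve the two distributions (both contribute in 2-u steps):
  M: 0.13899183×0.69789316 = 0.097001
  M+2: 0.13899183×0.27501368 + 0.3879965×0.69789316 = 0.309005
  M+4: 0.13899183×0.02709316 + 0.3879965×0.27501368 + 0.3610315×0.69789316 = 0.362431
  M+6: 0.3879965×0.02709316 + 0.3610315×0.27501368 + 0.11198017×0.69789316 = 0.187951
  M+8: 0.3610315×0.02709316 + 0.11198017×0.27501368 = 0.040578
  M+10: 0.11198017×0.02709316 = 0.003034
Scale to base peak (0.362431) = 100: 26.76 : 85.26 : 100.00 : 51.86 : 11.20 : 0.84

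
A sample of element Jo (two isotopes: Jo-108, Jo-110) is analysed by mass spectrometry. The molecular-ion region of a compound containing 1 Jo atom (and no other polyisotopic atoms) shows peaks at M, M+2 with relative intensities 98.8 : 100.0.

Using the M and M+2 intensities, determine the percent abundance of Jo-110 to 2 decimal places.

If p is the fraction of Jo that is Jo-108, then I(M+2)/I(M) = [C(1,1)·p^0·(1−p)] / p^1 = 1·(1−p)/p = 100.0/98.8 = 1.0121
(1−p)/p = 1.0121/1 = 1.0121  ⇒  p = 1/(1 + 1.0121) = 0.4970
Jo-108: 49.70%, Jo-110: 50.30%.

50.30%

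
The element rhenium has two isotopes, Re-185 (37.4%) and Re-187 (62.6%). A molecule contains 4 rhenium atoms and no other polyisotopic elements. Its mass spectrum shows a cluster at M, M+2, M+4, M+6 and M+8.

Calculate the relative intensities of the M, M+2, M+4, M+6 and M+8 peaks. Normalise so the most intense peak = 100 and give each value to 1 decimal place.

Expanding (0.374 + 0.626)^4:
P(M) = 0.374^4 = 0.019565
P(M+2) = 4 × 0.374^3 × 0.626^1 = 0.130993
P(M+4) = 6 × 0.374^2 × 0.626^2 = 0.328884
P(M+6) = 4 × 0.374^1 × 0.626^3 = 0.366990
P(M+8) = 0.626^4 = 0.153567
The M+6 peak is largest (0.366990); scaling to 100 gives 5.3 : 35.7 : 89.6 : 100.0 : 41.8.

5.3 : 35.7 : 89.6 : 100.0 : 41.8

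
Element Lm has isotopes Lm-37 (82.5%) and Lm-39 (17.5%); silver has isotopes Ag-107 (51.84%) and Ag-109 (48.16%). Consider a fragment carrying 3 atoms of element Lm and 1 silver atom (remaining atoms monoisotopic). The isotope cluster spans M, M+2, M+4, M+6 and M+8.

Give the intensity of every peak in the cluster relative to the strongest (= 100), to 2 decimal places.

Element Lm pattern (n=3): 0.56151562 : 0.35732813 : 0.07579688 : 0.00535938
Silver pattern (n=1): 0.5184 : 0.4816
Convolve the two distributions (both contribute in 2-u steps):
  M: 0.56151562×0.5184 = 0.291090
  M+2: 0.56151562×0.4816 + 0.35732813×0.5184 = 0.455665
  M+4: 0.35732813×0.4816 + 0.07579688×0.5184 = 0.211382
  M+6: 0.07579688×0.4816 + 0.00535938×0.5184 = 0.039282
  M+8: 0.00535938×0.4816 = 0.002581
Scale to base peak (0.455665) = 100: 63.88 : 100.00 : 46.39 : 8.62 : 0.57

63.88 : 100.00 : 46.39 : 8.62 : 0.57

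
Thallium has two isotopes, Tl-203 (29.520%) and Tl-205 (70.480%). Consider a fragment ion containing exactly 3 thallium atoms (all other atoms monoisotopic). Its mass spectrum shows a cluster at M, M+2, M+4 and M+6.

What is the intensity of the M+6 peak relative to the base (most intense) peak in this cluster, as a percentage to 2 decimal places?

Binomial terms of (0.29520 + 0.70480)^3: M 0.0257, M+2 0.1843, M+4 0.4399, M+6 0.3501 → M+4 is the base peak.
P(M+4) = C(3,2) × 0.29520^1 × 0.70480^2 = 3 × 0.2952 × 0.49674304 = 0.439916 (base)
P(M+6) = C(3,3) × 0.29520^0 × 0.70480^3 = 1 × 1.0000 × 0.35010449 = 0.350104
Relative intensity = 0.350104 / 0.439916 × 100 = 79.58

79.58%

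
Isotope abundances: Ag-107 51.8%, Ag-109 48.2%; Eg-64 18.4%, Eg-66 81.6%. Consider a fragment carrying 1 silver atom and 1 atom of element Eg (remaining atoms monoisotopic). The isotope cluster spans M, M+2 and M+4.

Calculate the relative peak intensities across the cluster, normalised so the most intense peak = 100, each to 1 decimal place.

18.6 : 100.0 : 76.9

Silver pattern (n=1): 0.5180 : 0.4820
Element Eg pattern (n=1): 0.1840 : 0.8160
Convolve the two distributions (both contribute in 2-u steps):
  M: 0.5180×0.1840 = 0.095312
  M+2: 0.5180×0.8160 + 0.4820×0.1840 = 0.511376
  M+4: 0.4820×0.8160 = 0.393312
Scale to base peak (0.511376) = 100: 18.6 : 100.0 : 76.9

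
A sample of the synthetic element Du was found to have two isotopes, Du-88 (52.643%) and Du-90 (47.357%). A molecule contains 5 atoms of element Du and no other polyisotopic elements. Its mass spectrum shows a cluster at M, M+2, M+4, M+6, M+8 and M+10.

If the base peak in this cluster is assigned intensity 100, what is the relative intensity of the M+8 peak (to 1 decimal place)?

40.5

Term probabilities: M 0.0404, M+2 0.1819, M+4 0.3272, M+6 0.2943, M+8 0.1324, M+10 0.0238. Base peak = M+4.
P(M+4) = C(5,2) × 0.52643^3 × 0.47357^2 = 10 × 0.14588878 × 0.22426854 = 0.327183 (base)
P(M+8) = C(5,4) × 0.52643^1 × 0.47357^4 = 5 × 0.52643 × 0.05029638 = 0.132388
Relative intensity = 0.132388 / 0.327183 × 100 = 40.5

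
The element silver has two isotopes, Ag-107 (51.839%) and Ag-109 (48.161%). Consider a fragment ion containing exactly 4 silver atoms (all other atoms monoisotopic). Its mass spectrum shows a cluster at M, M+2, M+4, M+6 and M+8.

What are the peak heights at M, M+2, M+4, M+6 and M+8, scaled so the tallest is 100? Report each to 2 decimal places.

Each Ag atom is independently Ag-107 (p = 0.51839) or Ag-109 (q = 0.48161); the cluster is the binomial expansion (p + q)^4.
P(M) = 0.51839^4 = 0.072215
P(M+2) = 4 × 0.51839^3 × 0.48161^1 = 0.268365
P(M+4) = 6 × 0.51839^2 × 0.48161^2 = 0.373986
P(M+6) = 4 × 0.51839^1 × 0.48161^3 = 0.231634
P(M+8) = 0.48161^4 = 0.053800
The M+4 peak is largest (0.373986); scaling to 100 gives 19.31 : 71.76 : 100.00 : 61.94 : 14.39.

19.31 : 71.76 : 100.00 : 61.94 : 14.39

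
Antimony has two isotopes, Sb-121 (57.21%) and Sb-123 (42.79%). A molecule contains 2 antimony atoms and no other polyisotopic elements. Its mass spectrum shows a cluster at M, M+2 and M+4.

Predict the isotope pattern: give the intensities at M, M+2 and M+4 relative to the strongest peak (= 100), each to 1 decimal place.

Each Sb atom is independently Sb-121 (p = 0.5721) or Sb-123 (q = 0.4279); the cluster is the binomial expansion (p + q)^2.
P(M) = 0.5721^2 = 0.327298
P(M+2) = 2 × 0.5721^1 × 0.4279^1 = 0.489603
P(M+4) = 0.4279^2 = 0.183098
The M+2 peak is largest (0.489603); scaling to 100 gives 66.8 : 100.0 : 37.4.

66.8 : 100.0 : 37.4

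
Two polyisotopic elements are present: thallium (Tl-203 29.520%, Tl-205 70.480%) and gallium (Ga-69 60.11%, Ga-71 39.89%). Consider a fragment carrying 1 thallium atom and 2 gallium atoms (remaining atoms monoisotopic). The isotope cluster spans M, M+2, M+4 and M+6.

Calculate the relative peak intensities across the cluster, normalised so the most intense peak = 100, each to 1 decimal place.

Thallium pattern (n=1): 0.2952 : 0.7048
Gallium pattern (n=2): 0.36132121 : 0.47955758 : 0.15912121
Convolve the two distributions (both contribute in 2-u steps):
  M: 0.2952×0.36132121 = 0.106662
  M+2: 0.2952×0.47955758 + 0.7048×0.36132121 = 0.396225
  M+4: 0.2952×0.15912121 + 0.7048×0.47955758 = 0.384965
  M+6: 0.7048×0.15912121 = 0.112149
Scale to base peak (0.396225) = 100: 26.9 : 100.0 : 97.2 : 28.3

26.9 : 100.0 : 97.2 : 28.3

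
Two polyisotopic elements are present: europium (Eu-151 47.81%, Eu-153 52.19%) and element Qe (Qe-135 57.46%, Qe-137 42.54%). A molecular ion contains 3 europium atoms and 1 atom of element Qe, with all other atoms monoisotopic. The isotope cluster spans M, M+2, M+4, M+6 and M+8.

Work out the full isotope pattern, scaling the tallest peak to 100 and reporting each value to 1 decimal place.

16.7 : 66.9 : 100.0 : 65.8 : 16.1

Europium pattern (n=3): 0.10928391 : 0.3578871 : 0.39067407 : 0.14215492
Element Qe pattern (n=1): 0.5746 : 0.4254
Convolve the two distributions (both contribute in 2-u steps):
  M: 0.10928391×0.5746 = 0.062795
  M+2: 0.10928391×0.4254 + 0.3578871×0.5746 = 0.252131
  M+4: 0.3578871×0.4254 + 0.39067407×0.5746 = 0.376726
  M+6: 0.39067407×0.4254 + 0.14215492×0.5746 = 0.247875
  M+8: 0.14215492×0.4254 = 0.060473
Scale to base peak (0.376726) = 100: 16.7 : 66.9 : 100.0 : 65.8 : 16.1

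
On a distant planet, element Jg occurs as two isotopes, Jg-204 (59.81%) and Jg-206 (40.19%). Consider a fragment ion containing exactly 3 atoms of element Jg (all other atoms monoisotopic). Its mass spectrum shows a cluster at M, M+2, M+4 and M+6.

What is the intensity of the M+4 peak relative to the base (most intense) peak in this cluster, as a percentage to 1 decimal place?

67.2%

Term probabilities: M 0.2140, M+2 0.4313, M+4 0.2898, M+6 0.0649. Base peak = M+2.
P(M+2) = C(3,1) × 0.5981^2 × 0.4019^1 = 3 × 0.35772361 × 0.4019 = 0.431307 (base)
P(M+4) = C(3,2) × 0.5981^1 × 0.4019^2 = 3 × 0.5981 × 0.16152361 = 0.289822
Relative intensity = 0.289822 / 0.431307 × 100 = 67.2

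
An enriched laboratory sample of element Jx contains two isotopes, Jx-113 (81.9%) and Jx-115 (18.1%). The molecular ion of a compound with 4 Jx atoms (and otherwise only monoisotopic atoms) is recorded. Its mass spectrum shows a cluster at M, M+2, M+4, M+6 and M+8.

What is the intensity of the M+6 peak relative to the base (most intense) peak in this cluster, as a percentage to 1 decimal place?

Binomial terms of (0.819 + 0.181)^4: M 0.4499, M+2 0.3977, M+4 0.1318, M+6 0.0194, M+8 0.0011 → M is the base peak.
P(M) = C(4,0) × 0.819^4 × 0.181^0 = 1 × 0.44992032 × 1.0000 = 0.449920 (base)
P(M+6) = C(4,3) × 0.819^1 × 0.181^3 = 4 × 0.8190 × 0.00592974 = 0.019426
Relative intensity = 0.019426 / 0.449920 × 100 = 4.3

4.3%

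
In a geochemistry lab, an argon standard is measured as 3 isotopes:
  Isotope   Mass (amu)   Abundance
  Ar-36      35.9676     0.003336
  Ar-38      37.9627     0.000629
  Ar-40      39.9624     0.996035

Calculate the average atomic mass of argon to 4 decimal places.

Average mass = Σ (abundance × isotope mass) = 0.003336 × 35.9676 + 0.000629 × 37.9627 + 0.996035 × 39.9624
= 0.11999 + 0.02388 + 39.80395 = 39.94782 amu

39.9478 amu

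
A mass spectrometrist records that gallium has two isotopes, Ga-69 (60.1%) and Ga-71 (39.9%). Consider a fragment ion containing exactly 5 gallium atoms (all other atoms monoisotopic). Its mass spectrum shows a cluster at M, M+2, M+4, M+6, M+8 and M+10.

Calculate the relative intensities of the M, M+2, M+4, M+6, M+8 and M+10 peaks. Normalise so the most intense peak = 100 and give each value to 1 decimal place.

22.7 : 75.3 : 100.0 : 66.4 : 22.0 : 2.9

Expanding (0.601 + 0.399)^5:
P(M) = 0.601^5 = 0.078410
P(M+2) = 5 × 0.601^4 × 0.399^1 = 0.260280
P(M+4) = 10 × 0.601^3 × 0.399^2 = 0.345596
P(M+6) = 10 × 0.601^2 × 0.399^3 = 0.229439
P(M+8) = 5 × 0.601^1 × 0.399^4 = 0.076162
P(M+10) = 0.399^5 = 0.010113
The M+4 peak is largest (0.345596); scaling to 100 gives 22.7 : 75.3 : 100.0 : 66.4 : 22.0 : 2.9.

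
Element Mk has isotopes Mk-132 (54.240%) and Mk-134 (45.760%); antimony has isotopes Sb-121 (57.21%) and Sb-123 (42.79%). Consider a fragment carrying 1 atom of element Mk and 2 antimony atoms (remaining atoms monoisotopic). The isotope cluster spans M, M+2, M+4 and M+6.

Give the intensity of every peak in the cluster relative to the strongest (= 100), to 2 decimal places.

42.74 : 100.00 : 77.85 : 20.17

Element Mk pattern (n=1): 0.5424 : 0.4576
Antimony pattern (n=2): 0.32729841 : 0.48960318 : 0.18309841
Convolve the two distributions (both contribute in 2-u steps):
  M: 0.5424×0.32729841 = 0.177527
  M+2: 0.5424×0.48960318 + 0.4576×0.32729841 = 0.415333
  M+4: 0.5424×0.18309841 + 0.4576×0.48960318 = 0.323355
  M+6: 0.4576×0.18309841 = 0.083786
Scale to base peak (0.415333) = 100: 42.74 : 100.00 : 77.85 : 20.17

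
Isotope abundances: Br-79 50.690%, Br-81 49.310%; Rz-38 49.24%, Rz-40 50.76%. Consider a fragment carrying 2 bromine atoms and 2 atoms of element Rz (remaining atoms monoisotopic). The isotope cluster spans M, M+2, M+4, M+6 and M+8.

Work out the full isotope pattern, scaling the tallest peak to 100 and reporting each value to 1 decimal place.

Bromine pattern (n=2): 0.25694761 : 0.49990478 : 0.24314761
Element Rz pattern (n=2): 0.24245776 : 0.49988448 : 0.25765776
Convolve the two distributions (both contribute in 2-u steps):
  M: 0.25694761×0.24245776 = 0.062299
  M+2: 0.25694761×0.49988448 + 0.49990478×0.24245776 = 0.249650
  M+4: 0.25694761×0.25765776 + 0.49990478×0.49988448 + 0.24314761×0.24245776 = 0.375052
  M+6: 0.49990478×0.25765776 + 0.24314761×0.49988448 = 0.250350
  M+8: 0.24314761×0.25765776 = 0.062649
Scale to base peak (0.375052) = 100: 16.6 : 66.6 : 100.0 : 66.8 : 16.7

16.6 : 66.6 : 100.0 : 66.8 : 16.7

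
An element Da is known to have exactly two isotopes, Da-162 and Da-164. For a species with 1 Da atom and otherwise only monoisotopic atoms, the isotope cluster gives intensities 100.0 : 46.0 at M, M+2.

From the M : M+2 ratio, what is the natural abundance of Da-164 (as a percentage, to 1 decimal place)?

31.5%

If p is the fraction of Da that is Da-162, then I(M+2)/I(M) = [C(1,1)·p^0·(1−p)] / p^1 = 1·(1−p)/p = 46.0/100.0 = 0.4600
(1−p)/p = 0.4600/1 = 0.4600  ⇒  p = 1/(1 + 0.4600) = 0.6849
Da-162: 68.5%, Da-164: 31.5%.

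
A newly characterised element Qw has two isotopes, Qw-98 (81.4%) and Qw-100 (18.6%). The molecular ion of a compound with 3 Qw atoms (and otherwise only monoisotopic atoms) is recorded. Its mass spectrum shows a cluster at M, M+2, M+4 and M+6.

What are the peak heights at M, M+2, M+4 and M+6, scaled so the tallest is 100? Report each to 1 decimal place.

Each Qw atom is independently Qw-98 (p = 0.814) or Qw-100 (q = 0.186); the cluster is the binomial expansion (p + q)^3.
P(M) = 0.814^3 = 0.539353
P(M+2) = 3 × 0.814^2 × 0.186^1 = 0.369729
P(M+4) = 3 × 0.814^1 × 0.186^2 = 0.084483
P(M+6) = 0.186^3 = 0.006435
The M peak is largest (0.539353); scaling to 100 gives 100.0 : 68.6 : 15.7 : 1.2.

100.0 : 68.6 : 15.7 : 1.2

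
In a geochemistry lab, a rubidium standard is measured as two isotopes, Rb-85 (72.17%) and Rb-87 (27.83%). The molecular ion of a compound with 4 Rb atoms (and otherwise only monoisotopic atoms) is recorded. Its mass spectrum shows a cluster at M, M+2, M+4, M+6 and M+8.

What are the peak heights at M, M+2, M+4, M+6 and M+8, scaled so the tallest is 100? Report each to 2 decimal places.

The 4 Rb atoms are independent, so intensities follow the terms of (0.7217 + 0.2783)^4.
P(M) = 0.7217^4 = 0.271286
P(M+2) = 4 × 0.7217^3 × 0.2783^1 = 0.418450
P(M+4) = 6 × 0.7217^2 × 0.2783^2 = 0.242042
P(M+6) = 4 × 0.7217^1 × 0.2783^3 = 0.062224
P(M+8) = 0.2783^4 = 0.005999
The M+2 peak is largest (0.418450); scaling to 100 gives 64.83 : 100.00 : 57.84 : 14.87 : 1.43.

64.83 : 100.00 : 57.84 : 14.87 : 1.43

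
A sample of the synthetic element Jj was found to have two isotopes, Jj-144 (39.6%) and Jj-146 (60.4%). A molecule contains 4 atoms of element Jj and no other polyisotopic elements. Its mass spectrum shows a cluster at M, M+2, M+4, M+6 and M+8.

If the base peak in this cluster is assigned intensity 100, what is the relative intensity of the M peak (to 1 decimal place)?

(0.396 + 0.604)^4 gives M 0.0246, M+2 0.1500, M+4 0.3433, M+6 0.3490, M+8 0.1331; the largest is M+6.
P(M+6) = C(4,3) × 0.396^1 × 0.604^3 = 4 × 0.3960 × 0.22034886 = 0.349033 (base)
P(M) = C(4,0) × 0.396^4 × 0.604^0 = 1 × 0.02459126 × 1.0000 = 0.024591
Relative intensity = 0.024591 / 0.349033 × 100 = 7.0

7.0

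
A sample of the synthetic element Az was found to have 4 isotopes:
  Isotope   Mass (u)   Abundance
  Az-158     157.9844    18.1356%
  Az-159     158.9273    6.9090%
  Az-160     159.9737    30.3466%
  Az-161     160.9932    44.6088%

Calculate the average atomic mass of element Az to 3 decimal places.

Weight each isotope mass by its fractional abundance: 0.181356 × 157.9844 + 0.069090 × 158.9273 + 0.303466 × 159.9737 + 0.446088 × 160.9932
= 28.65142 + 10.98029 + 48.54658 + 71.81713 = 159.99542 u

159.995 u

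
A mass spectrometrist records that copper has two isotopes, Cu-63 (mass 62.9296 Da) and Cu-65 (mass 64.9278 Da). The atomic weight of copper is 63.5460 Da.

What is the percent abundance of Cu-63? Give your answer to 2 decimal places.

69.15%

Writing the weighted mean with unknown fraction x of Cu-63:
62.9296·x + 64.9278·(1 − x) = 63.5460
(62.9296 − 64.9278)·x = 63.5460 − 64.9278
x = -1.3818 / -1.9982 = 0.69152 → 69.15% Cu-63, 30.85% Cu-65.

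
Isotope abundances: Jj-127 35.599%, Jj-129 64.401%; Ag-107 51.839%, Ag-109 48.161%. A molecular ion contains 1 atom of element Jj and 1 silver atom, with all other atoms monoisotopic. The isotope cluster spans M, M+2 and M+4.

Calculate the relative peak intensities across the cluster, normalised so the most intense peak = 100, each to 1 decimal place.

36.5 : 100.0 : 61.4

Element Jj pattern (n=1): 0.35599 : 0.64401
Silver pattern (n=1): 0.51839 : 0.48161
Convolve the two distributions (both contribute in 2-u steps):
  M: 0.35599×0.51839 = 0.184542
  M+2: 0.35599×0.48161 + 0.64401×0.51839 = 0.505297
  M+4: 0.64401×0.48161 = 0.310162
Scale to base peak (0.505297) = 100: 36.5 : 100.0 : 61.4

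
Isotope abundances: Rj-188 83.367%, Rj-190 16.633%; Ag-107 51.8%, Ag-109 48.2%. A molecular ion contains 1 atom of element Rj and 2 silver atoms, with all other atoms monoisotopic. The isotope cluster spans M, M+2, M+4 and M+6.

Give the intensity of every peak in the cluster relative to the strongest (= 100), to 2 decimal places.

48.53 : 100.00 : 60.04 : 8.38

Element Rj pattern (n=1): 0.83367 : 0.16633
Silver pattern (n=2): 0.268324 : 0.499352 : 0.232324
Convolve the two distributions (both contribute in 2-u steps):
  M: 0.83367×0.268324 = 0.223694
  M+2: 0.83367×0.499352 + 0.16633×0.268324 = 0.460925
  M+4: 0.83367×0.232324 + 0.16633×0.499352 = 0.276739
  M+6: 0.16633×0.232324 = 0.038642
Scale to base peak (0.460925) = 100: 48.53 : 100.00 : 60.04 : 8.38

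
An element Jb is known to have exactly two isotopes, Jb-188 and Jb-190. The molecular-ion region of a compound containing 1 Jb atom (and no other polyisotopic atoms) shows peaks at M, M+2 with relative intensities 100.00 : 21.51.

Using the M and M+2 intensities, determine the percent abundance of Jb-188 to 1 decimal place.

If p is the fraction of Jb that is Jb-188, then I(M+2)/I(M) = [C(1,1)·p^0·(1−p)] / p^1 = 1·(1−p)/p = 21.51/100.00 = 0.2151
(1−p)/p = 0.2151/1 = 0.2151  ⇒  p = 1/(1 + 0.2151) = 0.8230
Jb-188: 82.3%, Jb-190: 17.7%.

82.3%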